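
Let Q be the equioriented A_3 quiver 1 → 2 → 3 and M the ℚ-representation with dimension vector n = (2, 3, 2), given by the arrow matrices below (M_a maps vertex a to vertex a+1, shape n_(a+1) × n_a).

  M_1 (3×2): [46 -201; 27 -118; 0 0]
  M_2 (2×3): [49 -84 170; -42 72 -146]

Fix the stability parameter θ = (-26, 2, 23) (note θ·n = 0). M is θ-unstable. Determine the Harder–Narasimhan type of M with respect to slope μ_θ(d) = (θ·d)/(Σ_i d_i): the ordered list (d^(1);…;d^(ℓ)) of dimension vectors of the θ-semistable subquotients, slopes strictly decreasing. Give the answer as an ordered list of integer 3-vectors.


Via rank(M_{q-1}∘⋯∘M_p): M ≅ I[1,2], I[1,3], I[2,3].
μ_θ-semistable layers: μ^(1)=23; μ^(2)=2; μ^(3)=-26

((0, 0, 2); (0, 3, 0); (2, 0, 0))


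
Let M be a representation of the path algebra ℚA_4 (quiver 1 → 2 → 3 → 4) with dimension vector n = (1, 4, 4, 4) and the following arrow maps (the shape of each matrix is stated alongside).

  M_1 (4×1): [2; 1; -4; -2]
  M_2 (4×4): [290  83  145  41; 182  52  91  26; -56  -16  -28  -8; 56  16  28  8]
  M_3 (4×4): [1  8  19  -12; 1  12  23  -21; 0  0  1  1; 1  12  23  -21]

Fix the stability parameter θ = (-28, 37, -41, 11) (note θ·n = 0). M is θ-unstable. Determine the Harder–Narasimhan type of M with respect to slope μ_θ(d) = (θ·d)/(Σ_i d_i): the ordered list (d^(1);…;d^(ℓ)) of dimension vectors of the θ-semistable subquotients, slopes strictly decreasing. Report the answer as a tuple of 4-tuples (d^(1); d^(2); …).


Interval decomposition of M: I[1,4], I[2,2]^2, I[2,3], I[3,4]^2, I[4,4].
HN type (ℓ=5): μ^(1)=37; μ^(2)=11; μ^(3)=-2; μ^(4)=-28; μ^(5)=-41

((0, 2, 0, 0); (0, 0, 0, 4); (0, 2, 2, 0); (1, 0, 0, 0); (0, 0, 2, 0))


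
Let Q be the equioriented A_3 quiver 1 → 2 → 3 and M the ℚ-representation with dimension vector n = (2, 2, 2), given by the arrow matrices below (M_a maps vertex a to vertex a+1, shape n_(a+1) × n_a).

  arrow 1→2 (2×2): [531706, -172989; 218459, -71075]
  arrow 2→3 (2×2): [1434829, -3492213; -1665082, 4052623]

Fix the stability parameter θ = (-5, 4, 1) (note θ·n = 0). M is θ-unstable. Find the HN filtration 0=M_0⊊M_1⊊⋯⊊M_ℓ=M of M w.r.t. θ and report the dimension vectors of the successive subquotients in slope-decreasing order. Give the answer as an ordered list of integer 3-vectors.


Interval decomposition of M: I[1,3]^2.
HN type (ℓ=2): μ^(1)=5/2; μ^(2)=-5

((0, 2, 2); (2, 0, 0))


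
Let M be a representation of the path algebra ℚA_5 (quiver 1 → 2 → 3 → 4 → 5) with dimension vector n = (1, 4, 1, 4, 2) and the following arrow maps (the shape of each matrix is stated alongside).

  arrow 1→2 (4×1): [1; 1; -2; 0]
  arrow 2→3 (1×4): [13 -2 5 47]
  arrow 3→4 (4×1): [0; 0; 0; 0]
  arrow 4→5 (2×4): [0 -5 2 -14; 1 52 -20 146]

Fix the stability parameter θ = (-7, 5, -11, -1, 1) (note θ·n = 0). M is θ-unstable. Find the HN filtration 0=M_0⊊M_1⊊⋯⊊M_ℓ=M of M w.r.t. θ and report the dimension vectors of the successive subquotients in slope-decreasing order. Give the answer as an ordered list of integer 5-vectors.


Barcode: M ≅ I[1,3], I[2,2]^3, I[4,4]^2, I[4,5]^2. HN layers by μ_θ (5 steps, strictly decreasing):
  μ^(1)=5; μ^(2)=1; μ^(3)=-1; μ^(4)=-3; μ^(5)=-7

((0, 3, 0, 0, 0); (0, 0, 0, 0, 2); (0, 0, 0, 4, 0); (0, 1, 1, 0, 0); (1, 0, 0, 0, 0))


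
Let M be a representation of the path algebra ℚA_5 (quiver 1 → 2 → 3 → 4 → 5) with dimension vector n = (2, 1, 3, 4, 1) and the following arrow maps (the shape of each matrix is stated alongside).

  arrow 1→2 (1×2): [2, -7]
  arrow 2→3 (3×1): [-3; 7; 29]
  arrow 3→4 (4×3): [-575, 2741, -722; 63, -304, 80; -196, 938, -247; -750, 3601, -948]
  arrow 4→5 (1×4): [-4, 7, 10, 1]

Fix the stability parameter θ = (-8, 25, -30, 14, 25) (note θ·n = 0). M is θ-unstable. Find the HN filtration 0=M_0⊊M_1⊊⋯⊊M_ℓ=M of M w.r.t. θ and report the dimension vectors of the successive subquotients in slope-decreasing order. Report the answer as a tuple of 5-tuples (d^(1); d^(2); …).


Via rank(M_{q-1}∘⋯∘M_p): M ≅ I[1,1], I[1,4], I[3,4], I[3,5], I[4,4].
μ_θ-semistable layers: μ^(1)=25; μ^(2)=14; μ^(3)=-5/2; μ^(4)=-8; μ^(5)=-30

((0, 0, 0, 0, 1); (0, 0, 0, 4, 0); (0, 1, 1, 0, 0); (2, 0, 0, 0, 0); (0, 0, 2, 0, 0))


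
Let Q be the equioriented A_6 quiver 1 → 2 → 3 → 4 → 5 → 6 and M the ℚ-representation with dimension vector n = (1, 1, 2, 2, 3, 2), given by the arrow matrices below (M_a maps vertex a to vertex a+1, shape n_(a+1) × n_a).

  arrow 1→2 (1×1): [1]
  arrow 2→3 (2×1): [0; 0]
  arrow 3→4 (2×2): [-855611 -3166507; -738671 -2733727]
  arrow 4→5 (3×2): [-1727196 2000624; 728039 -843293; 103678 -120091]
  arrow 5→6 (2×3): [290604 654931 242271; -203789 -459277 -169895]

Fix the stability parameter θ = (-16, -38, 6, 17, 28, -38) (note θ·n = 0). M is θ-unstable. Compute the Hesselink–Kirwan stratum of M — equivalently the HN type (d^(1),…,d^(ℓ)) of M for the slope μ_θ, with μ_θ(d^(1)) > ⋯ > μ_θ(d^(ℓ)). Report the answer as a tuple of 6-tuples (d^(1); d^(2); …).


Interval decomposition of M: I[1,2], I[3,3], I[3,6], I[4,6], I[5,5].
HN type (ℓ=5): μ^(1)=28; μ^(2)=6; μ^(3)=13/4; μ^(4)=7/3; μ^(5)=-27

((0, 0, 0, 0, 1, 0); (0, 0, 1, 0, 0, 0); (0, 0, 1, 1, 1, 1); (0, 0, 0, 1, 1, 1); (1, 1, 0, 0, 0, 0))


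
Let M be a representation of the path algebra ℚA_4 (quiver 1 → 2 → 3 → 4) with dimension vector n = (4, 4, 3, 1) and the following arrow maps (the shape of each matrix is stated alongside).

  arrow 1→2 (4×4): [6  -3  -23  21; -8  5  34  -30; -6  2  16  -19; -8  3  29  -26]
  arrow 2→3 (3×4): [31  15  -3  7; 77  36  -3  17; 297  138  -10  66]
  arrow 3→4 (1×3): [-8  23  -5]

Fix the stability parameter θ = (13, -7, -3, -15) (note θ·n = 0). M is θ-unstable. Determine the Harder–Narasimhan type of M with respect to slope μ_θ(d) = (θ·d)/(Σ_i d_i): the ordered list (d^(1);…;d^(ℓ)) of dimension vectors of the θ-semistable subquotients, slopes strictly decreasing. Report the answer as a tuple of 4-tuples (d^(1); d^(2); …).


Via rank(M_{q-1}∘⋯∘M_p): M ≅ I[1,1], I[1,3]^2, I[1,4], I[2,2].
μ_θ-semistable layers: μ^(1)=13; μ^(2)=1; μ^(3)=-3; μ^(4)=-7

((1, 0, 0, 0); (2, 2, 2, 0); (1, 1, 1, 1); (0, 1, 0, 0))


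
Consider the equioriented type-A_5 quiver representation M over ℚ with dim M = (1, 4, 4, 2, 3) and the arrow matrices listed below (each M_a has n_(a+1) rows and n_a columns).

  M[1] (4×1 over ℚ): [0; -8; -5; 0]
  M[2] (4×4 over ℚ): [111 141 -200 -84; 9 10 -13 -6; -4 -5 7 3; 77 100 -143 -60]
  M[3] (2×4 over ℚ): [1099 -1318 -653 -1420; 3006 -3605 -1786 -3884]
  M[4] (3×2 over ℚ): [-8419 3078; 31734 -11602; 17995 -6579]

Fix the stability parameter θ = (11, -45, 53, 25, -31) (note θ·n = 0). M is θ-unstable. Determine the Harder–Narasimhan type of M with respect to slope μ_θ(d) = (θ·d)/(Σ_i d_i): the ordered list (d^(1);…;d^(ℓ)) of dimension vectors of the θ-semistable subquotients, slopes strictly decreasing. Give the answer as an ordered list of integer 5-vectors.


Via rank(M_{q-1}∘⋯∘M_p): M ≅ I[1,5], I[2,2], I[2,3], I[2,5], I[3,3], I[5,5].
μ_θ-semistable layers: μ^(1)=53; μ^(2)=47/3; μ^(3)=-17; μ^(4)=-31; μ^(5)=-45

((0, 0, 2, 0, 0); (0, 0, 2, 2, 2); (1, 1, 0, 0, 0); (0, 0, 0, 0, 1); (0, 3, 0, 0, 0))


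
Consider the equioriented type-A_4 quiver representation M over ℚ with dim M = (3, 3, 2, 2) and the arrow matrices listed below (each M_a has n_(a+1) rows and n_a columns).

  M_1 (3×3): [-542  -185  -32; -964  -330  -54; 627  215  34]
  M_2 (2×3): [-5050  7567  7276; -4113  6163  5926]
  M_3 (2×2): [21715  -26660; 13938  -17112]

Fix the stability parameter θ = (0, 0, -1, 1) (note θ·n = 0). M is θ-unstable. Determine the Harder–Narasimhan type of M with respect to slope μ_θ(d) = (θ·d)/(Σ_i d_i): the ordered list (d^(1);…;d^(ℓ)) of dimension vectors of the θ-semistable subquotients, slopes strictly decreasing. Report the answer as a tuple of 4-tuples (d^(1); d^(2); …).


Barcode: M ≅ I[1,2], I[1,3], I[1,4], I[4,4]. HN layers by μ_θ (3 steps, strictly decreasing):
  μ^(1)=1; μ^(2)=0; μ^(3)=-1/3

((0, 0, 0, 2); (1, 1, 0, 0); (2, 2, 2, 0))


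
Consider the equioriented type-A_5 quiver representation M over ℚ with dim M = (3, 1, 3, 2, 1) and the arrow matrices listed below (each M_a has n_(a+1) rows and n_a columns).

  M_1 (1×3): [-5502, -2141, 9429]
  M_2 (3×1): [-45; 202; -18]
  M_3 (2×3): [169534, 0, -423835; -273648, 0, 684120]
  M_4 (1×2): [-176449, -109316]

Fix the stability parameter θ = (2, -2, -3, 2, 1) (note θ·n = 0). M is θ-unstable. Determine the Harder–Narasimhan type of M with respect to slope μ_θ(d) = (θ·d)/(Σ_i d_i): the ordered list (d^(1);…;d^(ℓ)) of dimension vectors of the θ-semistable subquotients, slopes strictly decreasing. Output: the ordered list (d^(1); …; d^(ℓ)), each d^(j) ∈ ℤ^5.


Via rank(M_{q-1}∘⋯∘M_p): M ≅ I[1,1]^2, I[1,3], I[3,3], I[3,5], I[4,4].
μ_θ-semistable layers: μ^(1)=2; μ^(2)=3/2; μ^(3)=-1; μ^(4)=-3

((2, 0, 0, 1, 0); (0, 0, 0, 1, 1); (1, 1, 1, 0, 0); (0, 0, 2, 0, 0))


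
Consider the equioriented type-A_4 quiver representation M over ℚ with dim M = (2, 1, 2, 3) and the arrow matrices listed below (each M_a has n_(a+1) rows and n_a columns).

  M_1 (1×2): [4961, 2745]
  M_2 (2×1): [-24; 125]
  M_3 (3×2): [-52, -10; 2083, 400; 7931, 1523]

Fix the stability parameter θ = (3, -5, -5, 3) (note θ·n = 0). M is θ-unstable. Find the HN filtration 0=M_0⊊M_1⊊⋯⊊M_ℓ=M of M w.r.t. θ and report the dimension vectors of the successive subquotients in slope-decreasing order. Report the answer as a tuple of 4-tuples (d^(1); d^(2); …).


Barcode: M ≅ I[1,1], I[1,4], I[3,4], I[4,4]. HN layers by μ_θ (3 steps, strictly decreasing):
  μ^(1)=3; μ^(2)=-7/3; μ^(3)=-5

((1, 0, 0, 3); (1, 1, 1, 0); (0, 0, 1, 0))


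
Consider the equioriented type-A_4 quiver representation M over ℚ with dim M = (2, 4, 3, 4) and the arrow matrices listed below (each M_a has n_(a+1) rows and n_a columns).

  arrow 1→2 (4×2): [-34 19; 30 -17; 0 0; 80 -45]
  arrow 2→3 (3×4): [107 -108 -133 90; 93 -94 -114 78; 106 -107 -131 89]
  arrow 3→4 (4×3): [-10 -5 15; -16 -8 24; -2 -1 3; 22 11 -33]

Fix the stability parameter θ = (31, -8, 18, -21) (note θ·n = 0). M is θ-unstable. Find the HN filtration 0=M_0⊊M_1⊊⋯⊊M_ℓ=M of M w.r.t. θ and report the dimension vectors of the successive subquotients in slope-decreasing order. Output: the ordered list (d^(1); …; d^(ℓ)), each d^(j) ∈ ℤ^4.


Barcode: M ≅ I[1,3], I[1,4], I[2,2], I[2,3], I[4,4]^3. HN layers by μ_θ (5 steps, strictly decreasing):
  μ^(1)=18; μ^(2)=23/2; μ^(3)=5; μ^(4)=-8; μ^(5)=-21

((0, 0, 2, 0); (1, 1, 0, 0); (1, 1, 1, 1); (0, 2, 0, 0); (0, 0, 0, 3))


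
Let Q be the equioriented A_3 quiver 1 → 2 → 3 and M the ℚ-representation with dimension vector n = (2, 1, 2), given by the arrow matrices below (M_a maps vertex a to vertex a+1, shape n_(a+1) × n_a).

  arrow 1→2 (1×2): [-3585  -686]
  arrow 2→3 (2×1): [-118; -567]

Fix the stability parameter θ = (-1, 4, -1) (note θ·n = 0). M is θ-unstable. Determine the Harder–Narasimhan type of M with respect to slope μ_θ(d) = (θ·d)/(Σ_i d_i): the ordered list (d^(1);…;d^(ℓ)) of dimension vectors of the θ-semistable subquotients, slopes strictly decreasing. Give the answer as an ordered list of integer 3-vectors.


Barcode: M ≅ I[1,1], I[1,3], I[3,3]. HN layers by μ_θ (2 steps, strictly decreasing):
  μ^(1)=3/2; μ^(2)=-1

((0, 1, 1); (2, 0, 1))


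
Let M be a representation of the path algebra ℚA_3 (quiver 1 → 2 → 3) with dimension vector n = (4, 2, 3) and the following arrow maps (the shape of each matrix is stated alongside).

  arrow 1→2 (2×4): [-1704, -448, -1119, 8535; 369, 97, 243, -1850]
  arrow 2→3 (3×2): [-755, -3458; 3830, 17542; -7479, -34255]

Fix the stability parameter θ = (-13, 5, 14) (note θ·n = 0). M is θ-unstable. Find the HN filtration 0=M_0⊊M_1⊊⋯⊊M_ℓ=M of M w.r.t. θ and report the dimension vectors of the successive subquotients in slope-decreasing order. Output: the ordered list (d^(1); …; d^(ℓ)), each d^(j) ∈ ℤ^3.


Barcode: M ≅ I[1,1]^2, I[1,3]^2, I[3,3]. HN layers by μ_θ (3 steps, strictly decreasing):
  μ^(1)=14; μ^(2)=5; μ^(3)=-13

((0, 0, 3); (0, 2, 0); (4, 0, 0))


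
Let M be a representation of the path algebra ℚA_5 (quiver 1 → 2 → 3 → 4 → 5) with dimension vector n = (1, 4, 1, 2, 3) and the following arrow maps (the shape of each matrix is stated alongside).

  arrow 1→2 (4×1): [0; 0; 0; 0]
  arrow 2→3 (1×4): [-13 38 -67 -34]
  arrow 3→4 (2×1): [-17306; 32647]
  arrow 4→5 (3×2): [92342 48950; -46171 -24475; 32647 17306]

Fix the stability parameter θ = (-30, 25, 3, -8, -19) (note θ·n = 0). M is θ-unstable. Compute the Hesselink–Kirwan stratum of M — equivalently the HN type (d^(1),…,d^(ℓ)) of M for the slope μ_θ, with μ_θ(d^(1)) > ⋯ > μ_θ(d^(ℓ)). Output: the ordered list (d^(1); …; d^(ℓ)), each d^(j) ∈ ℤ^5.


Interval decomposition of M: I[1,1], I[2,2]^3, I[2,5], I[4,5], I[5,5].
HN type (ℓ=5): μ^(1)=25; μ^(2)=1/4; μ^(3)=-27/2; μ^(4)=-19; μ^(5)=-30

((0, 3, 0, 0, 0); (0, 1, 1, 1, 1); (0, 0, 0, 1, 1); (0, 0, 0, 0, 1); (1, 0, 0, 0, 0))


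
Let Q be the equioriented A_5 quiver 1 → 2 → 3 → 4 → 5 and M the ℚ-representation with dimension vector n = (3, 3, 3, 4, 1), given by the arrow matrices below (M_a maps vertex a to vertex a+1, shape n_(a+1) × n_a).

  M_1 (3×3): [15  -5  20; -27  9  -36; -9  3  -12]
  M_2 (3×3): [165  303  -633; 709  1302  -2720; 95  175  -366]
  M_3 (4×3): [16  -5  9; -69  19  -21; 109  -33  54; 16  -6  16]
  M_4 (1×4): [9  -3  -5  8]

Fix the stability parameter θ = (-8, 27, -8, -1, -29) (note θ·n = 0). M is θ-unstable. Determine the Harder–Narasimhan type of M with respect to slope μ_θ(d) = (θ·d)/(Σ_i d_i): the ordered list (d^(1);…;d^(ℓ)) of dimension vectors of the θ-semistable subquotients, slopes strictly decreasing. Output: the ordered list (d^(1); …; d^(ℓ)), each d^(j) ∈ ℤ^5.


Barcode: M ≅ I[1,1]^2, I[1,5], I[2,4]^2, I[4,4]. HN layers by μ_θ (4 steps, strictly decreasing):
  μ^(1)=6; μ^(2)=-1; μ^(3)=-11/4; μ^(4)=-8

((0, 2, 2, 2, 0); (0, 0, 0, 1, 0); (0, 1, 1, 1, 1); (3, 0, 0, 0, 0))


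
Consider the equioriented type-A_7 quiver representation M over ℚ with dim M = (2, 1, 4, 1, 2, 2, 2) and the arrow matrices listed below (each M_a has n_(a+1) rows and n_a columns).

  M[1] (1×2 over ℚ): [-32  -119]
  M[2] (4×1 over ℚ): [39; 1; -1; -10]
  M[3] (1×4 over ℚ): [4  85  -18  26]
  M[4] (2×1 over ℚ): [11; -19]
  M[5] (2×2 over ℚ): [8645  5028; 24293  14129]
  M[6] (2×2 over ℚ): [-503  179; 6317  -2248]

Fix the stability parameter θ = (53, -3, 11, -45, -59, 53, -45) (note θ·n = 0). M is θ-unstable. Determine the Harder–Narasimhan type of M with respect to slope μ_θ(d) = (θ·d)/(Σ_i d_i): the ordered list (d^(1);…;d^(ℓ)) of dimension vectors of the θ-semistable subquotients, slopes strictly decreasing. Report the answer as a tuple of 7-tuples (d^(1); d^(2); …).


Interval decomposition of M: I[1,1], I[1,7], I[3,3]^3, I[5,7].
HN type (ℓ=5): μ^(1)=53; μ^(2)=11; μ^(3)=4; μ^(4)=-43/5; μ^(5)=-59

((1, 0, 0, 0, 0, 0, 0); (0, 0, 3, 0, 0, 0, 0); (0, 0, 0, 0, 0, 2, 2); (1, 1, 1, 1, 1, 0, 0); (0, 0, 0, 0, 1, 0, 0))


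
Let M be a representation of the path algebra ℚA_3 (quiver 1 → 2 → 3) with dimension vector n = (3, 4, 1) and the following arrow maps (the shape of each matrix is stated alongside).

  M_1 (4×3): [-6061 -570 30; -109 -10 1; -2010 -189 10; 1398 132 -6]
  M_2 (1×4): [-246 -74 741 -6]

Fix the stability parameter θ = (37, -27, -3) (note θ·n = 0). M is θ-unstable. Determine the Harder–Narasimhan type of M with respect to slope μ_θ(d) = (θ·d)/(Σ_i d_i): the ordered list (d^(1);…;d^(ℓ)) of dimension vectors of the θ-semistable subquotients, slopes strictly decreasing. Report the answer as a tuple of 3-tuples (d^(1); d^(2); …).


Interval decomposition of M: I[1,2]^2, I[1,3], I[2,2].
HN type (ℓ=3): μ^(1)=5; μ^(2)=7/3; μ^(3)=-27

((2, 2, 0); (1, 1, 1); (0, 1, 0))


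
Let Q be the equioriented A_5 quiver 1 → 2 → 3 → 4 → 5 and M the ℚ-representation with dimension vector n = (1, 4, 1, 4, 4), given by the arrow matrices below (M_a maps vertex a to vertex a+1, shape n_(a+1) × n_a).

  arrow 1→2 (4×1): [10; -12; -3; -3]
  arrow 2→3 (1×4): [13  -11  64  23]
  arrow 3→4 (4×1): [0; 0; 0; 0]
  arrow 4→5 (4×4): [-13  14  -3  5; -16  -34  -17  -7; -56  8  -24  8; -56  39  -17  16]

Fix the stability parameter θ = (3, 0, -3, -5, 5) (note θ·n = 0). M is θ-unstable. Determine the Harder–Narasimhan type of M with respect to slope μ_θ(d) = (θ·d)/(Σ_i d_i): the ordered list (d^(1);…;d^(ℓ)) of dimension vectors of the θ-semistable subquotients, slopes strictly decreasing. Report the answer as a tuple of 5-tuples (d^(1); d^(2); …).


Via rank(M_{q-1}∘⋯∘M_p): M ≅ I[1,3], I[2,2]^3, I[4,5]^4.
μ_θ-semistable layers: μ^(1)=5; μ^(2)=0; μ^(3)=-5

((0, 0, 0, 0, 4); (1, 4, 1, 0, 0); (0, 0, 0, 4, 0))


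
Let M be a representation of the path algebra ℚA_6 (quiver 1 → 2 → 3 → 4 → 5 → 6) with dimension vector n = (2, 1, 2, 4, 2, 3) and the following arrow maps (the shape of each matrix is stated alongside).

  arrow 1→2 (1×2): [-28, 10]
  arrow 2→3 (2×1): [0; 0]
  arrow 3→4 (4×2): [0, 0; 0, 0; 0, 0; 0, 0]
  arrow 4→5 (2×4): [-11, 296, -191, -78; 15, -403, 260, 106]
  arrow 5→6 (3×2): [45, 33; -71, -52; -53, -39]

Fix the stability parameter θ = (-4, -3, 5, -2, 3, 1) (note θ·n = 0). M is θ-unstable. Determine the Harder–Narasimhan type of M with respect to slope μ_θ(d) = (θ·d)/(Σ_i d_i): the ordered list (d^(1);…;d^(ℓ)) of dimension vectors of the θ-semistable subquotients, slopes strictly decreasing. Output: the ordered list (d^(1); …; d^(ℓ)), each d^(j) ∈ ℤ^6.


Barcode: M ≅ I[1,1], I[1,2], I[3,3]^2, I[4,4]^2, I[4,6]^2, I[6,6]. HN layers by μ_θ (6 steps, strictly decreasing):
  μ^(1)=5; μ^(2)=2; μ^(3)=1; μ^(4)=-2; μ^(5)=-3; μ^(6)=-4

((0, 0, 2, 0, 0, 0); (0, 0, 0, 0, 2, 2); (0, 0, 0, 0, 0, 1); (0, 0, 0, 4, 0, 0); (0, 1, 0, 0, 0, 0); (2, 0, 0, 0, 0, 0))


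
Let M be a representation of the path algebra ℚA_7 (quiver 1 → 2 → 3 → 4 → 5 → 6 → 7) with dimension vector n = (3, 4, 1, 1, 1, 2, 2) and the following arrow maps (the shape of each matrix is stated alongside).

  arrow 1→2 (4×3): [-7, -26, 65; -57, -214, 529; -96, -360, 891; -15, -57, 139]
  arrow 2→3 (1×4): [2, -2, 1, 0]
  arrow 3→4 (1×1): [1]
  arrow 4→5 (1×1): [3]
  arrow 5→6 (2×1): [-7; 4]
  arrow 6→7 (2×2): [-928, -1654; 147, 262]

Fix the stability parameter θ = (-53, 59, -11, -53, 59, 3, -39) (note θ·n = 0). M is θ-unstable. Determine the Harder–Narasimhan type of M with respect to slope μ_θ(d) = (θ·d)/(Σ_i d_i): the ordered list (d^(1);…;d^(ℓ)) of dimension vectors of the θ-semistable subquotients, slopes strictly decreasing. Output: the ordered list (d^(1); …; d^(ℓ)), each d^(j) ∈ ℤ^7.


Via rank(M_{q-1}∘⋯∘M_p): M ≅ I[1,2]^2, I[1,7], I[2,2], I[6,7].
μ_θ-semistable layers: μ^(1)=59; μ^(2)=23/3; μ^(3)=-5/3; μ^(4)=-18; μ^(5)=-53

((0, 3, 0, 0, 0, 0, 0); (0, 0, 0, 0, 1, 1, 1); (0, 1, 1, 1, 0, 0, 0); (0, 0, 0, 0, 0, 1, 1); (3, 0, 0, 0, 0, 0, 0))


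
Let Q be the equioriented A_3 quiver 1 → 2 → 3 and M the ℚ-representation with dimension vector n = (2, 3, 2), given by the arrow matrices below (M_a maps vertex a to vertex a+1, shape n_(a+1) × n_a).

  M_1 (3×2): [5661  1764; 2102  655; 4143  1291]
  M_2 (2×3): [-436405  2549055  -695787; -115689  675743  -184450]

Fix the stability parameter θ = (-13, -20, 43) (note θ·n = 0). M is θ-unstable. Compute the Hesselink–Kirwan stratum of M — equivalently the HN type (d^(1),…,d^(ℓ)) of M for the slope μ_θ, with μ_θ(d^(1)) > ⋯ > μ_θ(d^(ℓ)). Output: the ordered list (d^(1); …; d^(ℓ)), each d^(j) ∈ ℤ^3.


Via rank(M_{q-1}∘⋯∘M_p): M ≅ I[1,2], I[1,3], I[2,3].
μ_θ-semistable layers: μ^(1)=43; μ^(2)=-33/2; μ^(3)=-20

((0, 0, 2); (2, 2, 0); (0, 1, 0))


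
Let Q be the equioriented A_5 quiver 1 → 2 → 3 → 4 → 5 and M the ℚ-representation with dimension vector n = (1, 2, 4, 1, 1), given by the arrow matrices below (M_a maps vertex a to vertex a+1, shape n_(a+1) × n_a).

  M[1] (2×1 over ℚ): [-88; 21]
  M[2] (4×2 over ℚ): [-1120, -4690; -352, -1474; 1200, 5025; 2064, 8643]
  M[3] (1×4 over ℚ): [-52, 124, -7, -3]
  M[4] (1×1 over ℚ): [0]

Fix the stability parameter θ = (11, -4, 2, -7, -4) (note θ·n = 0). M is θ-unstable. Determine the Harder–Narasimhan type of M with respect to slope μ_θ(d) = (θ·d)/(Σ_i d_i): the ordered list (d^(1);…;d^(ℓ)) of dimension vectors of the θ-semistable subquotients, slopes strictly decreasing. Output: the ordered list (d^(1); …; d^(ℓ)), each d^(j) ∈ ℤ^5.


Interval decomposition of M: I[1,3], I[2,2], I[3,3]^2, I[3,4], I[5,5].
HN type (ℓ=4): μ^(1)=3; μ^(2)=2; μ^(3)=-5/2; μ^(4)=-4

((1, 1, 1, 0, 0); (0, 0, 2, 0, 0); (0, 0, 1, 1, 0); (0, 1, 0, 0, 1))


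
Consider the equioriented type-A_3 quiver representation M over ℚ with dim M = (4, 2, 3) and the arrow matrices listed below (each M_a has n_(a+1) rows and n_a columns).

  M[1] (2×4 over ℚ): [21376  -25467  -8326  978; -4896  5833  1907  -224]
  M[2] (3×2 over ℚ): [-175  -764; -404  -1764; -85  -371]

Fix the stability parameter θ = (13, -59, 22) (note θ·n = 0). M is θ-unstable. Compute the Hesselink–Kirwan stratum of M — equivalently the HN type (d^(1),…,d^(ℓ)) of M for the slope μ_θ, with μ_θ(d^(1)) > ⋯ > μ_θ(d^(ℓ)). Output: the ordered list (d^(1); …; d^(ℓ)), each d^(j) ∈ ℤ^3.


Interval decomposition of M: I[1,1]^2, I[1,3]^2, I[3,3].
HN type (ℓ=3): μ^(1)=22; μ^(2)=13; μ^(3)=-23

((0, 0, 3); (2, 0, 0); (2, 2, 0))


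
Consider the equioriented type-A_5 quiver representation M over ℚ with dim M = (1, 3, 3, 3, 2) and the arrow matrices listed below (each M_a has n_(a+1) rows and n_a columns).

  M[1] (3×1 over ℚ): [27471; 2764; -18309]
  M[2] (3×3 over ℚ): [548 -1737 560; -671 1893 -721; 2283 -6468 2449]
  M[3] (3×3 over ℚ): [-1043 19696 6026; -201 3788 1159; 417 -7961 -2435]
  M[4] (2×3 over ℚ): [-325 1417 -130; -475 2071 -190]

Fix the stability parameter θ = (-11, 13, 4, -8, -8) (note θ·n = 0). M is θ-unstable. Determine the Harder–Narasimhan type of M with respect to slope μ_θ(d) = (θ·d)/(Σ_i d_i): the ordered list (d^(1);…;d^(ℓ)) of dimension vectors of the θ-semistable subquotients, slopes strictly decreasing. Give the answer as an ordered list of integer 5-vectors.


Interval decomposition of M: I[1,2], I[2,4], I[2,5], I[3,4], I[5,5].
HN type (ℓ=6): μ^(1)=13; μ^(2)=3; μ^(3)=1/4; μ^(4)=-2; μ^(5)=-8; μ^(6)=-11

((0, 1, 0, 0, 0); (0, 1, 1, 1, 0); (0, 1, 1, 1, 1); (0, 0, 1, 1, 0); (0, 0, 0, 0, 1); (1, 0, 0, 0, 0))


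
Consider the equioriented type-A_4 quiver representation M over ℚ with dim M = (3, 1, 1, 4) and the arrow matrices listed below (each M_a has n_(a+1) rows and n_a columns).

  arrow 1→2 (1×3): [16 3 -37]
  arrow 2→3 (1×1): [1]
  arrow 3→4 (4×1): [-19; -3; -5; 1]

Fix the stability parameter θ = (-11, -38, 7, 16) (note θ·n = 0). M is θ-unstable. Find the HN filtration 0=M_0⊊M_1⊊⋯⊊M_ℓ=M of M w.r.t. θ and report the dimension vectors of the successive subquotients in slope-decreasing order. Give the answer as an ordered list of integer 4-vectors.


Via rank(M_{q-1}∘⋯∘M_p): M ≅ I[1,1]^2, I[1,4], I[4,4]^3.
μ_θ-semistable layers: μ^(1)=16; μ^(2)=7; μ^(3)=-11; μ^(4)=-49/2

((0, 0, 0, 4); (0, 0, 1, 0); (2, 0, 0, 0); (1, 1, 0, 0))


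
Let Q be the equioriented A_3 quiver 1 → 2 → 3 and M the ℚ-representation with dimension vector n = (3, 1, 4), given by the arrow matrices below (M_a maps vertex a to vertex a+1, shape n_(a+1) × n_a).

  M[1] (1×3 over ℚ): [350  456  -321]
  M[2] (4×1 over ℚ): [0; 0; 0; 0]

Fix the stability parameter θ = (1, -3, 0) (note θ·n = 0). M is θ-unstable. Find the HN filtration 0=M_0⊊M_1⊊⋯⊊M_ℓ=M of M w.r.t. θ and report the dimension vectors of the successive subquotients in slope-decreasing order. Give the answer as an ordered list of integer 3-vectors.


Barcode: M ≅ I[1,1]^2, I[1,2], I[3,3]^4. HN layers by μ_θ (3 steps, strictly decreasing):
  μ^(1)=1; μ^(2)=0; μ^(3)=-1

((2, 0, 0); (0, 0, 4); (1, 1, 0))


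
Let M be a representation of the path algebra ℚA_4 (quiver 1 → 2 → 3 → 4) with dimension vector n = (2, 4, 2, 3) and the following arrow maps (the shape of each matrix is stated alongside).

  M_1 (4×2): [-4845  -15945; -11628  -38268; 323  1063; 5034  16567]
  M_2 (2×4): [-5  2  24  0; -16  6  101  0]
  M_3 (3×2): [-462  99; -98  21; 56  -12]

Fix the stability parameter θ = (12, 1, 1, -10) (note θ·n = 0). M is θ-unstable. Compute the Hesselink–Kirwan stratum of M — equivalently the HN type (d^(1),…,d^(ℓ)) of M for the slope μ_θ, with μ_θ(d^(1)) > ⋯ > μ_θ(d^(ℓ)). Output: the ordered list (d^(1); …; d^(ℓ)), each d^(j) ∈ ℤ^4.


Via rank(M_{q-1}∘⋯∘M_p): M ≅ I[1,2], I[1,4], I[2,2], I[2,3], I[4,4]^2.
μ_θ-semistable layers: μ^(1)=13/2; μ^(2)=1; μ^(3)=-10

((1, 1, 0, 0); (1, 3, 2, 1); (0, 0, 0, 2))


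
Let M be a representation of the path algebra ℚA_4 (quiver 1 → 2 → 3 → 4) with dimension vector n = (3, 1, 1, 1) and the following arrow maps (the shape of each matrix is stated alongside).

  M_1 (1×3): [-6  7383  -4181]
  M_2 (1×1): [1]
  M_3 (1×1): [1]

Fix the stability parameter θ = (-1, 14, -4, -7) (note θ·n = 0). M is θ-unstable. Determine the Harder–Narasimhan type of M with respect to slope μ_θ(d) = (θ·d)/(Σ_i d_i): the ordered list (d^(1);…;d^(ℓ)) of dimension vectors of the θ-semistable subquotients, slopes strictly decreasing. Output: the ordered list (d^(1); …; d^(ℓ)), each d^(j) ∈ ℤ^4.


Interval decomposition of M: I[1,1]^2, I[1,4].
HN type (ℓ=2): μ^(1)=1; μ^(2)=-1

((0, 1, 1, 1); (3, 0, 0, 0))


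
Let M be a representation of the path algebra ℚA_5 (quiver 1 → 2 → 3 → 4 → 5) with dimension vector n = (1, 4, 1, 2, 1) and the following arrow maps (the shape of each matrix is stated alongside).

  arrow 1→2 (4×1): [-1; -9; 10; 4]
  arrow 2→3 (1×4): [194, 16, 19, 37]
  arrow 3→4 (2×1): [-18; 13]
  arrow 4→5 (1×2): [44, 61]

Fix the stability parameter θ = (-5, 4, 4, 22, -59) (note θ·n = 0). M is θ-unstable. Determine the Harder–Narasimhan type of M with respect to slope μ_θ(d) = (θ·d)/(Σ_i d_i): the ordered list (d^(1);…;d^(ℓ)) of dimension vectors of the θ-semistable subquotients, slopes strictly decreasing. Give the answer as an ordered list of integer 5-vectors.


Interval decomposition of M: I[1,2], I[2,2]^2, I[2,5], I[4,4].
HN type (ℓ=4): μ^(1)=22; μ^(2)=4; μ^(3)=-5; μ^(4)=-29/4

((0, 0, 0, 1, 0); (0, 3, 0, 0, 0); (1, 0, 0, 0, 0); (0, 1, 1, 1, 1))


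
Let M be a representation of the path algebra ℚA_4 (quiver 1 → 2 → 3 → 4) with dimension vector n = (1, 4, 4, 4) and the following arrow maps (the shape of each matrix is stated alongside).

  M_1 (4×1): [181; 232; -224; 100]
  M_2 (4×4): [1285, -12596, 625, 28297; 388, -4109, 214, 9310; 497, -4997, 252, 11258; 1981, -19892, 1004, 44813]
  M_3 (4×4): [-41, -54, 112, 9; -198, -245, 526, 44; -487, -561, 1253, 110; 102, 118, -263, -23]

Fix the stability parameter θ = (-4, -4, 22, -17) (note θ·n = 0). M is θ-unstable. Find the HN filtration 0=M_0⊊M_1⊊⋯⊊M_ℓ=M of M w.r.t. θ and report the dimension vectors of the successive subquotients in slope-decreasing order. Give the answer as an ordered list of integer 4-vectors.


Via rank(M_{q-1}∘⋯∘M_p): M ≅ I[1,3], I[2,4]^3, I[4,4].
μ_θ-semistable layers: μ^(1)=22; μ^(2)=5/2; μ^(3)=-4; μ^(4)=-17

((0, 0, 1, 0); (0, 0, 3, 3); (1, 4, 0, 0); (0, 0, 0, 1))


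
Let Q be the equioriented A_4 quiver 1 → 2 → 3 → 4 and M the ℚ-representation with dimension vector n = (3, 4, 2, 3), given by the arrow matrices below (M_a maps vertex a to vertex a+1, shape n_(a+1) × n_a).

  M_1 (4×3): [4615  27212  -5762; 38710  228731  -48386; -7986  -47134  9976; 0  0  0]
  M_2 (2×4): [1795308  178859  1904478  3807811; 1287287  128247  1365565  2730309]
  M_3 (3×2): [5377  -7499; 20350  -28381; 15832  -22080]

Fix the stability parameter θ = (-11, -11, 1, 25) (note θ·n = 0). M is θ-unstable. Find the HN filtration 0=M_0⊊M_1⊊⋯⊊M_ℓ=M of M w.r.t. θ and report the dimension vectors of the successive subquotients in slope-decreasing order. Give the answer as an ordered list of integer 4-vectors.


Interval decomposition of M: I[1,1], I[1,4]^2, I[2,2]^2, I[4,4].
HN type (ℓ=3): μ^(1)=25; μ^(2)=1; μ^(3)=-11

((0, 0, 0, 3); (0, 0, 2, 0); (3, 4, 0, 0))


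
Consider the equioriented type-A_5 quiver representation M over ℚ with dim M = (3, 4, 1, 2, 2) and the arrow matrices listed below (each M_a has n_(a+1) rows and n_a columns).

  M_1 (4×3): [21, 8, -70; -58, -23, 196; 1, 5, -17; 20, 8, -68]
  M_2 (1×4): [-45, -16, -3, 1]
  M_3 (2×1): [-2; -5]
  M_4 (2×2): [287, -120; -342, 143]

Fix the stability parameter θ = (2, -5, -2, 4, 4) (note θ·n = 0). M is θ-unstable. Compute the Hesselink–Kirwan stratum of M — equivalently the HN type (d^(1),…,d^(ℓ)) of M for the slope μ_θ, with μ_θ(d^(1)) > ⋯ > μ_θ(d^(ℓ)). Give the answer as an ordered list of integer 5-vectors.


Barcode: M ≅ I[1,2]^2, I[1,5], I[2,2], I[4,5]. HN layers by μ_θ (4 steps, strictly decreasing):
  μ^(1)=4; μ^(2)=-3/2; μ^(3)=-5/3; μ^(4)=-5

((0, 0, 0, 2, 2); (2, 2, 0, 0, 0); (1, 1, 1, 0, 0); (0, 1, 0, 0, 0))


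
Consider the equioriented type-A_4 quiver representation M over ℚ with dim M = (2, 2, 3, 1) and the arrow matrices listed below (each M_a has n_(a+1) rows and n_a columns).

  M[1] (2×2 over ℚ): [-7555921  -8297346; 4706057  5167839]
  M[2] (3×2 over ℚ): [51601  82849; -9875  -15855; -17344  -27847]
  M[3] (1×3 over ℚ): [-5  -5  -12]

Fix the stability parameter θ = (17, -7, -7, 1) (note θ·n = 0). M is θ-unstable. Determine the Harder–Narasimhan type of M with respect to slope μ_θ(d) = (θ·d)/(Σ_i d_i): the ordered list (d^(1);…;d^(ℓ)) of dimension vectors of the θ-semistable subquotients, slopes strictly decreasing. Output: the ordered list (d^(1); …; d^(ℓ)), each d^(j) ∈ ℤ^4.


Via rank(M_{q-1}∘⋯∘M_p): M ≅ I[1,3], I[1,4], I[3,3].
μ_θ-semistable layers: μ^(1)=1; μ^(2)=-7

((2, 2, 2, 1); (0, 0, 1, 0))


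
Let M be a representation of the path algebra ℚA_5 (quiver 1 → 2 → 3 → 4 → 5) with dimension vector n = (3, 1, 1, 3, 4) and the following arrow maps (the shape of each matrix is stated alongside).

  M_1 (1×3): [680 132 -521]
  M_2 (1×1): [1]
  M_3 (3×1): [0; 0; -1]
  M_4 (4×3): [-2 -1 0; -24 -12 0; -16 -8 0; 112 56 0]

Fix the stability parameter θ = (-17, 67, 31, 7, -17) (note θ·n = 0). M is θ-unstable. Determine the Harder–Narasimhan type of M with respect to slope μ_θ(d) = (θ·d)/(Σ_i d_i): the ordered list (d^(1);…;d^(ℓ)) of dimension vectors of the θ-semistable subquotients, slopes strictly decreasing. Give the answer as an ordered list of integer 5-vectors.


Via rank(M_{q-1}∘⋯∘M_p): M ≅ I[1,1]^2, I[1,4], I[4,4], I[4,5], I[5,5]^3.
μ_θ-semistable layers: μ^(1)=35; μ^(2)=7; μ^(3)=-5; μ^(4)=-17

((0, 1, 1, 1, 0); (0, 0, 0, 1, 0); (0, 0, 0, 1, 1); (3, 0, 0, 0, 3))


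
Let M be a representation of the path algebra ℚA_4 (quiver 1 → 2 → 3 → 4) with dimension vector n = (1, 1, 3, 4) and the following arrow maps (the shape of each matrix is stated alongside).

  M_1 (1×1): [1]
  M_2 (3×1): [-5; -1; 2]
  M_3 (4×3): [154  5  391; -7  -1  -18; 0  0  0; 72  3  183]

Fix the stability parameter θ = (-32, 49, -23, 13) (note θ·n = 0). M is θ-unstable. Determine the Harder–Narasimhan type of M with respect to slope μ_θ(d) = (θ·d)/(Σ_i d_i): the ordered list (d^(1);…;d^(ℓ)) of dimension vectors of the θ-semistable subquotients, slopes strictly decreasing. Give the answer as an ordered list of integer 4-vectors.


Via rank(M_{q-1}∘⋯∘M_p): M ≅ I[1,4], I[3,3], I[3,4], I[4,4]^2.
μ_θ-semistable layers: μ^(1)=13; μ^(2)=-23; μ^(3)=-32

((0, 1, 1, 4); (0, 0, 2, 0); (1, 0, 0, 0))


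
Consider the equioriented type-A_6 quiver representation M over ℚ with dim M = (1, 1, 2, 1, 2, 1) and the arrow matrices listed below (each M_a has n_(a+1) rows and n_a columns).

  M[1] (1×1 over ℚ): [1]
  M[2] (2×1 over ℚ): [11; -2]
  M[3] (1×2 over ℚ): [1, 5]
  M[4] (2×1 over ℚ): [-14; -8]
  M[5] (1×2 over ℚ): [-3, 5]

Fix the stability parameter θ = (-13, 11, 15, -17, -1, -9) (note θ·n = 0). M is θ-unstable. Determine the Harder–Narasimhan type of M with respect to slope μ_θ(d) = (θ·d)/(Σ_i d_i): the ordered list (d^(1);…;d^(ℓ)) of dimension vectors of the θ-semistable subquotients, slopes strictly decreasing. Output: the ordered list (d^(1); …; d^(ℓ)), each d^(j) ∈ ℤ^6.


Via rank(M_{q-1}∘⋯∘M_p): M ≅ I[1,6], I[3,3], I[5,5].
μ_θ-semistable layers: μ^(1)=15; μ^(2)=-1/5; μ^(3)=-1; μ^(4)=-13

((0, 0, 1, 0, 0, 0); (0, 1, 1, 1, 1, 1); (0, 0, 0, 0, 1, 0); (1, 0, 0, 0, 0, 0))


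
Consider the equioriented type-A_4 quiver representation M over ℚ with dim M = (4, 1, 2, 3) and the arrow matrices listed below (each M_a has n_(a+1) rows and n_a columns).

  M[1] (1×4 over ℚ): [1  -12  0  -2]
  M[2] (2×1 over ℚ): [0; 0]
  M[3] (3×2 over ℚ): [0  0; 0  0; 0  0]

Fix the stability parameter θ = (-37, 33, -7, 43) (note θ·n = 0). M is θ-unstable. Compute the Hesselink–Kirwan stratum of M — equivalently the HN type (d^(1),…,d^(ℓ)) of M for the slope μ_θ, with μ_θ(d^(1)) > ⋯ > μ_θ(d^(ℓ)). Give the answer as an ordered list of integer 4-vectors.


Via rank(M_{q-1}∘⋯∘M_p): M ≅ I[1,1]^3, I[1,2], I[3,3]^2, I[4,4]^3.
μ_θ-semistable layers: μ^(1)=43; μ^(2)=33; μ^(3)=-7; μ^(4)=-37

((0, 0, 0, 3); (0, 1, 0, 0); (0, 0, 2, 0); (4, 0, 0, 0))


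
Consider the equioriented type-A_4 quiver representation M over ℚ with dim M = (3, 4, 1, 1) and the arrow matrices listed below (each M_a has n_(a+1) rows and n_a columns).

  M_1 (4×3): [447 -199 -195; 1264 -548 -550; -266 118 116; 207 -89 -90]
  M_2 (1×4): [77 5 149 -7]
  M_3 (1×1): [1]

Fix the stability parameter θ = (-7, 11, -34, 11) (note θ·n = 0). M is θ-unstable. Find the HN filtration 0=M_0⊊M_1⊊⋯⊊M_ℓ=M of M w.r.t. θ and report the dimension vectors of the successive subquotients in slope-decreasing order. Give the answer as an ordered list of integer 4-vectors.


Interval decomposition of M: I[1,1], I[1,2], I[1,4], I[2,2]^2.
HN type (ℓ=3): μ^(1)=11; μ^(2)=-7; μ^(3)=-10

((0, 3, 0, 1); (2, 0, 0, 0); (1, 1, 1, 0))


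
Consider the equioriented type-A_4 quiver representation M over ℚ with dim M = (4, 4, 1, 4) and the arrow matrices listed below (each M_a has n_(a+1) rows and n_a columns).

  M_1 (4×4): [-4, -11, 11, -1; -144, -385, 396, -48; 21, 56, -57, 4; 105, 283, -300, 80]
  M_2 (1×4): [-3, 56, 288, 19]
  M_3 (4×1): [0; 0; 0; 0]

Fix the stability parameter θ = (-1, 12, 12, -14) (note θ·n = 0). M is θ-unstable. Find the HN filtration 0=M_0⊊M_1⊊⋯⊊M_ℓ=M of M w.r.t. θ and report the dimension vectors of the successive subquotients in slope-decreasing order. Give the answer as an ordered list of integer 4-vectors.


Barcode: M ≅ I[1,2]^3, I[1,3], I[4,4]^4. HN layers by μ_θ (3 steps, strictly decreasing):
  μ^(1)=12; μ^(2)=-1; μ^(3)=-14

((0, 4, 1, 0); (4, 0, 0, 0); (0, 0, 0, 4))


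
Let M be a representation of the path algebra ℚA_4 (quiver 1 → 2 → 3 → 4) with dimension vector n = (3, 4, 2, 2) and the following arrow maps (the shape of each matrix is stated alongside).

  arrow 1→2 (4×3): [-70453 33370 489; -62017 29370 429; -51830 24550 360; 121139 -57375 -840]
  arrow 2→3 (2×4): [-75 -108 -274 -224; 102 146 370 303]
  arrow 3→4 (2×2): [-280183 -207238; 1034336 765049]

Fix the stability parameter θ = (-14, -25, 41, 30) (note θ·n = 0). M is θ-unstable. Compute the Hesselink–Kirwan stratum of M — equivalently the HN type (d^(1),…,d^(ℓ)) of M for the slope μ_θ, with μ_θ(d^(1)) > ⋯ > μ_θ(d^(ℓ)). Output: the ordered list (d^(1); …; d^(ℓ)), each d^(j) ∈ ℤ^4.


Barcode: M ≅ I[1,1], I[1,4]^2, I[2,2]^2. HN layers by μ_θ (4 steps, strictly decreasing):
  μ^(1)=71/2; μ^(2)=-14; μ^(3)=-39/2; μ^(4)=-25

((0, 0, 2, 2); (1, 0, 0, 0); (2, 2, 0, 0); (0, 2, 0, 0))


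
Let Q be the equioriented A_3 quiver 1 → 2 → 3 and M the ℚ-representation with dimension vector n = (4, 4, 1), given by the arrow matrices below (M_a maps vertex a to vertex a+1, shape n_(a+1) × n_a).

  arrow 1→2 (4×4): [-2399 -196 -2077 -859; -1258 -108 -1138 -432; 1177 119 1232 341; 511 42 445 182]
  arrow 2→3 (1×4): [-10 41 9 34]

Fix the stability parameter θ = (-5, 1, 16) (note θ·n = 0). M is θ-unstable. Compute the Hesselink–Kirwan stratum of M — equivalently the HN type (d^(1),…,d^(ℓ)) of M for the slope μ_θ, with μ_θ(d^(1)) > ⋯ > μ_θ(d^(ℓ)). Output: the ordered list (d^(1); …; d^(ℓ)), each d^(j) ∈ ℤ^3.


Via rank(M_{q-1}∘⋯∘M_p): M ≅ I[1,2]^3, I[1,3].
μ_θ-semistable layers: μ^(1)=16; μ^(2)=1; μ^(3)=-5

((0, 0, 1); (0, 4, 0); (4, 0, 0))


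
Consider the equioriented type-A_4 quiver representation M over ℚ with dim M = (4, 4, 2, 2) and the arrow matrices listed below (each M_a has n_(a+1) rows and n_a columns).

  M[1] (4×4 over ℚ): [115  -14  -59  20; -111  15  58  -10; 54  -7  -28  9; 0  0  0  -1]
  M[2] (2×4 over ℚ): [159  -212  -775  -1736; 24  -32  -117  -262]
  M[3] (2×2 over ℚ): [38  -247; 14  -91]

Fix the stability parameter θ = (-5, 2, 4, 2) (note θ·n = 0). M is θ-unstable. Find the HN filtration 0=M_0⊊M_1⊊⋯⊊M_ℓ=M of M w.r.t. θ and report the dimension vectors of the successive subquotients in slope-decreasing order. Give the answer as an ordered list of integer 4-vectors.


Via rank(M_{q-1}∘⋯∘M_p): M ≅ I[1,2]^2, I[1,3], I[1,4], I[4,4].
μ_θ-semistable layers: μ^(1)=4; μ^(2)=3; μ^(3)=2; μ^(4)=-5

((0, 0, 1, 0); (0, 0, 1, 1); (0, 4, 0, 1); (4, 0, 0, 0))


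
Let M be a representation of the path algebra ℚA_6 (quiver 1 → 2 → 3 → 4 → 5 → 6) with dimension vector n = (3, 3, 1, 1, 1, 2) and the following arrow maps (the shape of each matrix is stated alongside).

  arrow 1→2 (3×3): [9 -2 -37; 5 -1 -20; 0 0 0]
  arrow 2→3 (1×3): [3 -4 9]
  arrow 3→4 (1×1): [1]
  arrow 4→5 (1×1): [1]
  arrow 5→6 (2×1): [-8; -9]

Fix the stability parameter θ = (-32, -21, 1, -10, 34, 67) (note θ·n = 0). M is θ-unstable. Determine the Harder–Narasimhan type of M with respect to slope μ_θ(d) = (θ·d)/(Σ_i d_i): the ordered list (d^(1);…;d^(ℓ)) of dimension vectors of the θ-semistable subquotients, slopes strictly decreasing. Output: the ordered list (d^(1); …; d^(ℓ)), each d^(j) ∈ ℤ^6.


Via rank(M_{q-1}∘⋯∘M_p): M ≅ I[1,1], I[1,2], I[1,6], I[2,2], I[6,6].
μ_θ-semistable layers: μ^(1)=67; μ^(2)=34; μ^(3)=-9/2; μ^(4)=-21; μ^(5)=-32

((0, 0, 0, 0, 0, 2); (0, 0, 0, 0, 1, 0); (0, 0, 1, 1, 0, 0); (0, 3, 0, 0, 0, 0); (3, 0, 0, 0, 0, 0))


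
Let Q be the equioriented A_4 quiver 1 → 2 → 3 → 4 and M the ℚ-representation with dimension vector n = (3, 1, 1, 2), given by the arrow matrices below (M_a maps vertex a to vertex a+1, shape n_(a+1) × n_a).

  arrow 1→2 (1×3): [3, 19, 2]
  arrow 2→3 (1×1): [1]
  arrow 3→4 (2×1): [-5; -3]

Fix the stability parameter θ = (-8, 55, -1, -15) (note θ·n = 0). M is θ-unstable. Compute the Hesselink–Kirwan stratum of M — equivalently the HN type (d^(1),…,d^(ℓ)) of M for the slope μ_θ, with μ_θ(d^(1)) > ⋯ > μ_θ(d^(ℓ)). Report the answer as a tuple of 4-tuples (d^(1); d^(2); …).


Barcode: M ≅ I[1,1]^2, I[1,4], I[4,4]. HN layers by μ_θ (3 steps, strictly decreasing):
  μ^(1)=13; μ^(2)=-8; μ^(3)=-15

((0, 1, 1, 1); (3, 0, 0, 0); (0, 0, 0, 1))
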